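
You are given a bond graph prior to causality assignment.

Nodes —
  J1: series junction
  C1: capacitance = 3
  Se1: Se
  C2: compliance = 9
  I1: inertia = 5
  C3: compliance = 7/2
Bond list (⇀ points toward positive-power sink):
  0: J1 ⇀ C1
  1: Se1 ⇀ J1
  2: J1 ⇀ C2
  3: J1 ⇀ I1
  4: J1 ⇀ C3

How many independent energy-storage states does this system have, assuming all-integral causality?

bond 1 →J1  (Se1 fixes effort; stroke away)
bond 0 →J1  (C1 outputs effort q/C1)
bond 2 →J1  (C2: C, integral causality)
bond 3 →I1  (I1 outputs flow p/I1)
bond 4 →J1  (J1: bond 3 brought flow, rest push out)

4  (C1, C2, C3, I1 all integral)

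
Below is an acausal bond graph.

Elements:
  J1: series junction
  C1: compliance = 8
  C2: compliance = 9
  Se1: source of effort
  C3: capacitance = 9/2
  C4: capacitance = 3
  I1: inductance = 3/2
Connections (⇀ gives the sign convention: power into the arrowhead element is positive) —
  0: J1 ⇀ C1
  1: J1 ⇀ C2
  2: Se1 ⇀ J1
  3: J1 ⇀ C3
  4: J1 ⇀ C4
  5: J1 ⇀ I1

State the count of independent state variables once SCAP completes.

#2 |J1  (Se1 (Se) sets effort on bond)
#0 |J1  (C1: C, integral causality)
#1 |J1  (C2 integral (e out))
#3 |J1  (C3 outputs effort q/C3)
#4 |J1  (C4: C, integral causality)
#5 |I1  (J1 needs exactly one f-in)

5  (C1, C2, C3, C4, I1 all integral)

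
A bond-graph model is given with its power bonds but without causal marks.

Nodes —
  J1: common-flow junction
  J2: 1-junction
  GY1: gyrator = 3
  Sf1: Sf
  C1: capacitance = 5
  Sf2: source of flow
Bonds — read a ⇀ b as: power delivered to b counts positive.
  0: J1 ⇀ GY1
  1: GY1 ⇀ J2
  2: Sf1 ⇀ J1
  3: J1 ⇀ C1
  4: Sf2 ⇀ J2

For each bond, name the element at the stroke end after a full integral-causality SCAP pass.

#0 |J1
#1 |J2
#2 |Sf1
#3 |J1
#4 |Sf2

β2 stroke→Sf1  (source Sf1 imposes f)
β4 stroke→Sf2  (Sf2: flow source, stroke at near end)
β0 stroke→J1  (1-jn J1 has f-setter on 2)
β3 stroke→J1  (1-jn J1 has f-setter on 2)
β1 stroke→J2  (J2: bond 4 brought flow, rest push out)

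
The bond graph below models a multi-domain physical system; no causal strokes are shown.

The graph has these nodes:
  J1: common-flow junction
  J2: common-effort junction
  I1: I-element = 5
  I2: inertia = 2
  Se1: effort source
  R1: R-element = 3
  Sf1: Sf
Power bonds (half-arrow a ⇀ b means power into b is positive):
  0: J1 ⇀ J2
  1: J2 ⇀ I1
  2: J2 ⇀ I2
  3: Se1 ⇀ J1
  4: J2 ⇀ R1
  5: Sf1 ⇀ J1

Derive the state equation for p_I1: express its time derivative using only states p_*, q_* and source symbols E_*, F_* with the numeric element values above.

#3 →J1  (Se1 (Se) sets effort on bond)
#5 →Sf1  (Sf1 fixes flow; stroke at Sf1)
#0 →J1  (1-jn J1 has f-setter on 5)
#1 →I1  (I1 outputs flow p/I1)
#2 →I2  (I2 integral (f out))
#4 →J2  (closing 0-jn rule on J2)

dp_I1/dt = 3*F_Sf1 - 3*p_I1/5 - 3*p_I2/2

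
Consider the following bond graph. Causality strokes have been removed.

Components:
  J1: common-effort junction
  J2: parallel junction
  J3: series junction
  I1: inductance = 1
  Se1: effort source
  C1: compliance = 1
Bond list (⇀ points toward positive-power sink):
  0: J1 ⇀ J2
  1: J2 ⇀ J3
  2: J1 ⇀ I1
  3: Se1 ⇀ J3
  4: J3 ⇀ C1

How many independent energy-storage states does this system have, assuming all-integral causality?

2  (C1, I1 all integral)

bond 3 →J3  (Se1: effort source, stroke at far end)
bond 2 →I1  (I1: I, integral causality)
bond 0 →J1  (only one effort-in slot at J1)
bond 1 →J2  (J2: last free bond brings effort in)
bond 4 →J3  (J3: bond 1 brought flow, rest push out)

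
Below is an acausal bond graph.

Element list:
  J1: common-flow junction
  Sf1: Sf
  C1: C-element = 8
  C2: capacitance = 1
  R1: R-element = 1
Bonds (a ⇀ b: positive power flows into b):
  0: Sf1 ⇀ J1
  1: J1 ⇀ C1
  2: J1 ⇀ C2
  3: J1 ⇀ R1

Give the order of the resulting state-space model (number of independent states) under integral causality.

b0 →Sf1  (source Sf1 imposes f)
b1 →J1  (1-jn J1 has f-setter on 0)
b2 →J1  (J1 flow already set via bond 0)
b3 →J1  (1-jn J1 has f-setter on 0)

2  (C1, C2 all integral)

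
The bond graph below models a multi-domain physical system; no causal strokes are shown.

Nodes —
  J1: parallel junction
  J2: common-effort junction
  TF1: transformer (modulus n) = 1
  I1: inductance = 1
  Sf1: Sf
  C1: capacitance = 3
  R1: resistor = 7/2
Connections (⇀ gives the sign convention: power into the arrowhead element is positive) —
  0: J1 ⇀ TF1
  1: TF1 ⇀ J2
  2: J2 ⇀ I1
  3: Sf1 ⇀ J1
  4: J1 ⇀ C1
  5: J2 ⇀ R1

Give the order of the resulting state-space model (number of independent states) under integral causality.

b3 |Sf1  (Sf1 fixes flow; stroke at Sf1)
b2 |I1  (prefer integral on I1)
b4 |J1  (C1: C, integral causality)
b0 |TF1  (J1 effort already set via bond 4)
b1 |J2  (TF TF1: opposite of bond 0)
b5 |R1  (0-jn J2 has e-setter on 1)

2  (C1, I1 all integral)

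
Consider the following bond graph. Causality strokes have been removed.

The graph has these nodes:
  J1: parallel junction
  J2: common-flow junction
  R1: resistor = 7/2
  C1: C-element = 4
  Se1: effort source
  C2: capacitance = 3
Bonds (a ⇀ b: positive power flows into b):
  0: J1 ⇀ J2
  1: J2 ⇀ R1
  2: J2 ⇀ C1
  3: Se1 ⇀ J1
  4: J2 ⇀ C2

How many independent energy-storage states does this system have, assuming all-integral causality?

2  (C1, C2 all integral)

b3 →J1  (Se1: effort source, stroke at far end)
b0 →J2  (common-e at J1 fixed by 3)
b2 →J2  (C1 outputs effort q/C1)
b4 →J2  (prefer integral on C2)
b1 →R1  (only one flow-in slot at J2)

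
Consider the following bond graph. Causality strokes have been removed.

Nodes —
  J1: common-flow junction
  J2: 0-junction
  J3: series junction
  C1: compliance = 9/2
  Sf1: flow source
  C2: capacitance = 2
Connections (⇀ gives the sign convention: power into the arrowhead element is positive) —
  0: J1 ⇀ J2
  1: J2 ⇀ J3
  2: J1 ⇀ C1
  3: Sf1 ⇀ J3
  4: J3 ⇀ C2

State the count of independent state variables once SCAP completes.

2  (C1, C2 all integral)

b3 |Sf1  (Sf1: flow source, stroke at near end)
b1 |J3  (J3: bond 3 brought flow, rest push out)
b4 |J3  (J3: bond 3 brought flow, rest push out)
b0 |J2  (J2: last free bond brings effort in)
b2 |J1  (1-jn J1 has f-setter on 0)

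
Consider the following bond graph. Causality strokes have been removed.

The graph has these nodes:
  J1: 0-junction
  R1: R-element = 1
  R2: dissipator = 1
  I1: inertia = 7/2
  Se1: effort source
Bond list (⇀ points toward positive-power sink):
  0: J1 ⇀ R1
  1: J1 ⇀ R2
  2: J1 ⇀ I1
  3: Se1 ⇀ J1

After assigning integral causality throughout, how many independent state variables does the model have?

1  (I1 all integral)

b3 stroke at J1  (Se1 (Se) sets effort on bond)
b0 stroke at R1  (0-jn J1 has e-setter on 3)
b1 stroke at R2  (J1: bond 3 brought effort, rest push out)
b2 stroke at I1  (J1: bond 3 brought effort, rest push out)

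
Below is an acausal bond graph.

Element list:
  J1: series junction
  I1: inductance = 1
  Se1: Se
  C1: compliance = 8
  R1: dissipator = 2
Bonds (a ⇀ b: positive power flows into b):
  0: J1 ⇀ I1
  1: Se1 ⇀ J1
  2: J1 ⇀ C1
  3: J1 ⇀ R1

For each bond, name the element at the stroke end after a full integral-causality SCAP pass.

bond 1 →J1  (Se1: effort source, stroke at far end)
bond 0 →I1  (I1 outputs flow p/I1)
bond 2 →J1  (1-jn J1 has f-setter on 0)
bond 3 →J1  (J1 flow already set via bond 0)

bond 0 stroke→I1
bond 1 stroke→J1
bond 2 stroke→J1
bond 3 stroke→J1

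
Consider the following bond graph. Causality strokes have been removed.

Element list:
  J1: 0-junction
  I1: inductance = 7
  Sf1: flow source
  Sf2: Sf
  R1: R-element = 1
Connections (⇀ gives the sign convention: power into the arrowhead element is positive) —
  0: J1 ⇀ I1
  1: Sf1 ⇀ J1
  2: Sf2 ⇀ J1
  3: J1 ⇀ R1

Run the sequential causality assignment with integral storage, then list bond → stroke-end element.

β0 →I1
β1 →Sf1
β2 →Sf2
β3 →J1

b1 stroke at Sf1  (Sf1 fixes flow; stroke at Sf1)
b2 stroke at Sf2  (Sf2 (Sf) sets flow on bond)
b0 stroke at I1  (I1: I, integral causality)
b3 stroke at J1  (only one effort-in slot at J1)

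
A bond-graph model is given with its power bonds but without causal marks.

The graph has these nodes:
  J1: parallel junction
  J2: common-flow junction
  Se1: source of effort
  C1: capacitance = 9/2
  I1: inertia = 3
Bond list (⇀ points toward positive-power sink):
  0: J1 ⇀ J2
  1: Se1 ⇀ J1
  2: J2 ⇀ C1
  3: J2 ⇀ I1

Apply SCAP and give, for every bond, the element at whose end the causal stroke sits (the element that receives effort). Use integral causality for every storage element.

bond 0 |J2
bond 1 |J1
bond 2 |J2
bond 3 |I1

#1 →J1  (Se1 (Se) sets effort on bond)
#0 →J2  (common-e at J1 fixed by 1)
#2 →J2  (prefer integral on C1)
#3 →I1  (J2: last free bond brings flow in)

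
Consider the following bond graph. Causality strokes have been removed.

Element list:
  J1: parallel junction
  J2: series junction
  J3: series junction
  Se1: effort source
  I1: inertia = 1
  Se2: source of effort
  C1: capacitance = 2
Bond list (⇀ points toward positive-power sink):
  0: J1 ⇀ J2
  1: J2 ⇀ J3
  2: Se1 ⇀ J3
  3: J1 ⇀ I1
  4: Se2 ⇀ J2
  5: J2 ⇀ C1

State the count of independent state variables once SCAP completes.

2  (C1, I1 all integral)

#2 →J3  (Se1 (Se) sets effort on bond)
#4 →J2  (Se2 fixes effort; stroke away)
#1 →J2  (closing 1-jn rule on J3)
#3 →I1  (prefer integral on I1)
#0 →J1  (only one effort-in slot at J1)
#5 →J2  (J2: bond 0 brought flow, rest push out)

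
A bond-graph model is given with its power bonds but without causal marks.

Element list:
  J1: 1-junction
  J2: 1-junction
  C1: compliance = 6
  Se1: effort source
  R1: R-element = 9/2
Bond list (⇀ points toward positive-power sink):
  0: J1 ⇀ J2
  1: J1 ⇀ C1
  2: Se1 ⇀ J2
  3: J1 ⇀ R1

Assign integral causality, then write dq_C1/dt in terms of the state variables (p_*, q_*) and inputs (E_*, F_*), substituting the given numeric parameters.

β2 stroke at J2  (Se1 fixes effort; stroke away)
β0 stroke at J1  (closing 1-jn rule on J2)
β1 stroke at J1  (C1 outputs effort q/C1)
β3 stroke at R1  (only one flow-in slot at J1)

dq_C1/dt = 2*E_Se1/9 - q_C1/27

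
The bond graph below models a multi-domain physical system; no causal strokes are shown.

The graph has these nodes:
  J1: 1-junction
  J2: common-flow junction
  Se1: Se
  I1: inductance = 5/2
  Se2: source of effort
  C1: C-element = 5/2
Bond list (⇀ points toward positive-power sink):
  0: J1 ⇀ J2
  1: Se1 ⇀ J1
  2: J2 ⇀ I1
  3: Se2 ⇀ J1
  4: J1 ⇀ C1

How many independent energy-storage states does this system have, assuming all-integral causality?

2  (C1, I1 all integral)

#1 stroke at J1  (Se1 fixes effort; stroke away)
#3 stroke at J1  (source Se2 imposes e)
#2 stroke at I1  (I1: I, integral causality)
#0 stroke at J2  (1-jn J2 has f-setter on 2)
#4 stroke at J1  (1-jn J1 has f-setter on 0)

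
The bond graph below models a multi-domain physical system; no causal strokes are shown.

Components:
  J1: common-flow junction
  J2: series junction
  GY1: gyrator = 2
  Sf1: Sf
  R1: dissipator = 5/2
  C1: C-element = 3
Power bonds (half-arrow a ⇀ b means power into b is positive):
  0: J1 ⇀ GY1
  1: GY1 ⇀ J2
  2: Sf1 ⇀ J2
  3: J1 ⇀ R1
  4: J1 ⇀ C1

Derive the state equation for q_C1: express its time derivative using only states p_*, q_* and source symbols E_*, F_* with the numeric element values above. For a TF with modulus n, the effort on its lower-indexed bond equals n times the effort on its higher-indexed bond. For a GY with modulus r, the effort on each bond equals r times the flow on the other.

dq_C1/dt = -4*F_Sf1/5 - 2*q_C1/15

b2 stroke at Sf1  (Sf1: flow source, stroke at near end)
b1 stroke at J2  (J2 flow already set via bond 2)
b0 stroke at J1  (GY1: gyrator matches bond 1)
b4 stroke at J1  (C1 integral (e out))
b3 stroke at R1  (J1 needs exactly one f-in)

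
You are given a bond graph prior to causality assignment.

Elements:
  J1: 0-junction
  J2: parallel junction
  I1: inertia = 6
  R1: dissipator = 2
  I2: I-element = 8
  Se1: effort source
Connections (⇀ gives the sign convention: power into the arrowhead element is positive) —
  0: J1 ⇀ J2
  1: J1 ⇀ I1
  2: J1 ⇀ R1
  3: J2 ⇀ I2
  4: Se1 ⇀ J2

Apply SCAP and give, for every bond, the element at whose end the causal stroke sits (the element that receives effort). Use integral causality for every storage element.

#4 stroke at J2  (source Se1 imposes e)
#0 stroke at J1  (0-jn J2 has e-setter on 4)
#3 stroke at I2  (J2: bond 4 brought effort, rest push out)
#1 stroke at I1  (J1 effort already set via bond 0)
#2 stroke at R1  (0-jn J1 has e-setter on 0)

β0 |J1
β1 |I1
β2 |R1
β3 |I2
β4 |J2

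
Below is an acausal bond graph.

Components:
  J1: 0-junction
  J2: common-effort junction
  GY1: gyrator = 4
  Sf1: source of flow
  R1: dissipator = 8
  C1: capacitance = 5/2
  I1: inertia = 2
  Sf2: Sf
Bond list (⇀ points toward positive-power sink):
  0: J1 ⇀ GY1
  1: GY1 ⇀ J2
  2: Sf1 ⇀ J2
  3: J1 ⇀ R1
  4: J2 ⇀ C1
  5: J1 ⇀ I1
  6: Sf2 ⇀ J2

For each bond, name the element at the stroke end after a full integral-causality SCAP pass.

β0 |GY1
β1 |GY1
β2 |Sf1
β3 |J1
β4 |J2
β5 |I1
β6 |Sf2

bond 2 stroke→Sf1  (Sf1 (Sf) sets flow on bond)
bond 6 stroke→Sf2  (Sf2: flow source, stroke at near end)
bond 4 stroke→J2  (C1 outputs effort q/C1)
bond 1 stroke→GY1  (common-e at J2 fixed by 4)
bond 0 stroke→GY1  (through GY1, causality inverts; strokes same side of GY1)
bond 5 stroke→I1  (I1 integral (f out))
bond 3 stroke→J1  (only one effort-in slot at J1)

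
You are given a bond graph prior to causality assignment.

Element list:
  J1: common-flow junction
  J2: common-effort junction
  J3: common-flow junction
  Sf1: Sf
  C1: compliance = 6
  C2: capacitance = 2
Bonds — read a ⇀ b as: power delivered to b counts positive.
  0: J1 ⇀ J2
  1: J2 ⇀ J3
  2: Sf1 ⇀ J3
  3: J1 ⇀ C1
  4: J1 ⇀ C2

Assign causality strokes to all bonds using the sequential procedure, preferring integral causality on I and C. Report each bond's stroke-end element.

bond 0 stroke→J2
bond 1 stroke→J3
bond 2 stroke→Sf1
bond 3 stroke→J1
bond 4 stroke→J1

#2 stroke→Sf1  (source Sf1 imposes f)
#1 stroke→J3  (J3: bond 2 brought flow, rest push out)
#0 stroke→J2  (J2: last free bond brings effort in)
#3 stroke→J1  (J1: bond 0 brought flow, rest push out)
#4 stroke→J1  (1-jn J1 has f-setter on 0)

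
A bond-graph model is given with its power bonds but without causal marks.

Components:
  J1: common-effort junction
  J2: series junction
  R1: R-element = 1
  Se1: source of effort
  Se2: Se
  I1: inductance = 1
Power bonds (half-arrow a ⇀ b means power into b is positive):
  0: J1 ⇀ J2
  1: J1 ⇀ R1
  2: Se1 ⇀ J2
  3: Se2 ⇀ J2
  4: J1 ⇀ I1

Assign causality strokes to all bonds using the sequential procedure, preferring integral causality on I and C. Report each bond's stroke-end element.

#2 |J2  (Se1 (Se) sets effort on bond)
#3 |J2  (Se2: effort source, stroke at far end)
#0 |J1  (J2: last free bond brings flow in)
#1 |R1  (common-e at J1 fixed by 0)
#4 |I1  (J1: bond 0 brought effort, rest push out)

β0 stroke at J1
β1 stroke at R1
β2 stroke at J2
β3 stroke at J2
β4 stroke at I1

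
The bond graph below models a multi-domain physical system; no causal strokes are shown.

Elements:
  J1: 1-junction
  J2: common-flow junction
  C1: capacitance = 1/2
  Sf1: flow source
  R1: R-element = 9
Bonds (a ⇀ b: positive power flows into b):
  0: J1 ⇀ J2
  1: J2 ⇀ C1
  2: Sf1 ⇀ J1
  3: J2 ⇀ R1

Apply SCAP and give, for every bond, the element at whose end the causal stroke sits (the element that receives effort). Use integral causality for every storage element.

#2 stroke→Sf1  (Sf1 fixes flow; stroke at Sf1)
#0 stroke→J1  (common-f at J1 fixed by 2)
#1 stroke→J2  (common-f at J2 fixed by 0)
#3 stroke→J2  (J2 flow already set via bond 0)

β0 stroke at J1
β1 stroke at J2
β2 stroke at Sf1
β3 stroke at J2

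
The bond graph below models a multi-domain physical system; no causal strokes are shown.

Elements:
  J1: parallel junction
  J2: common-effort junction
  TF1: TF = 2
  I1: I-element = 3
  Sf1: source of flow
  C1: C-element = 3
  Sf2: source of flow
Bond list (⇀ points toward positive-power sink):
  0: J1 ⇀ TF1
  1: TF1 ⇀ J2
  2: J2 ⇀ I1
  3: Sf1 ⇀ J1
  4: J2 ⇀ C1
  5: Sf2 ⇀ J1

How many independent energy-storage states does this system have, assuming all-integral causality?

b3 stroke at Sf1  (Sf1 fixes flow; stroke at Sf1)
b5 stroke at Sf2  (Sf2 (Sf) sets flow on bond)
b0 stroke at J1  (J1 needs exactly one e-in)
b1 stroke at TF1  (TF TF1: opposite of bond 0)
b2 stroke at I1  (I1 outputs flow p/I1)
b4 stroke at J2  (J2 needs exactly one e-in)

2  (C1, I1 all integral)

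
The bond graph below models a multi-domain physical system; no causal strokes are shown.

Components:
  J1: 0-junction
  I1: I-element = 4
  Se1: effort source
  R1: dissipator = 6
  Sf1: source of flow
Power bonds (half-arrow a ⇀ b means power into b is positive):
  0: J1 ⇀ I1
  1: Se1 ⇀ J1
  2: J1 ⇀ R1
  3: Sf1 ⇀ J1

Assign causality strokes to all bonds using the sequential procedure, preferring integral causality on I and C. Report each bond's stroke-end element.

#1 stroke→J1  (Se1 (Se) sets effort on bond)
#3 stroke→Sf1  (Sf1 (Sf) sets flow on bond)
#0 stroke→I1  (J1: bond 1 brought effort, rest push out)
#2 stroke→R1  (J1: bond 1 brought effort, rest push out)

β0 |I1
β1 |J1
β2 |R1
β3 |Sf1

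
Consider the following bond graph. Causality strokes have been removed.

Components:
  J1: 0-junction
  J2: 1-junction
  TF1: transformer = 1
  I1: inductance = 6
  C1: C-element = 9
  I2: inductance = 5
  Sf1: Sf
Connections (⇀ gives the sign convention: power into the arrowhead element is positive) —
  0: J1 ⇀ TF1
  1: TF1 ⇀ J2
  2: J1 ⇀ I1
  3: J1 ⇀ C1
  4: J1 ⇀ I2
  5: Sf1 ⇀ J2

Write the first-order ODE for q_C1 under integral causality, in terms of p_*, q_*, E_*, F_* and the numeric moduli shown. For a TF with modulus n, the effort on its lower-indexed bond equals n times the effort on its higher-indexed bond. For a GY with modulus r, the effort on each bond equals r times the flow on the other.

β5 →Sf1  (Sf1 fixes flow; stroke at Sf1)
β1 →J2  (1-jn J2 has f-setter on 5)
β0 →TF1  (TF1: transformer flips bond 1)
β2 →I1  (I1 outputs flow p/I1)
β3 →J1  (C1 integral (e out))
β4 →I2  (common-e at J1 fixed by 3)

dq_C1/dt = -F_Sf1 - p_I1/6 - p_I2/5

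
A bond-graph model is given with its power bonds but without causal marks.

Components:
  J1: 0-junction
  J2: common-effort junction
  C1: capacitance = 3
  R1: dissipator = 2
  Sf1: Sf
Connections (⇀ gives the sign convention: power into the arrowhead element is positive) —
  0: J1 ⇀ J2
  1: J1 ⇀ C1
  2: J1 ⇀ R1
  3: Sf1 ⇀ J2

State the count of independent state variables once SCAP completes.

b3 stroke at Sf1  (Sf1: flow source, stroke at near end)
b0 stroke at J2  (J2 needs exactly one e-in)
b1 stroke at J1  (C1: C, integral causality)
b2 stroke at R1  (common-e at J1 fixed by 1)

1  (C1 all integral)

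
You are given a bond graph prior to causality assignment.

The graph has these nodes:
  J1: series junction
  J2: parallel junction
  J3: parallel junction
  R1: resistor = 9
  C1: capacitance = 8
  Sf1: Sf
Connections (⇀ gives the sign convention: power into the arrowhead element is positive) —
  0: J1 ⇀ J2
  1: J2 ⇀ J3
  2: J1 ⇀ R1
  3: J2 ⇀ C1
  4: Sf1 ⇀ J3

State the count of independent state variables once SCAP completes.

1  (C1 all integral)

bond 4 →Sf1  (Sf1: flow source, stroke at near end)
bond 1 →J3  (J3 needs exactly one e-in)
bond 3 →J2  (C1 outputs effort q/C1)
bond 0 →J1  (J2 effort already set via bond 3)
bond 2 →R1  (closing 1-jn rule on J1)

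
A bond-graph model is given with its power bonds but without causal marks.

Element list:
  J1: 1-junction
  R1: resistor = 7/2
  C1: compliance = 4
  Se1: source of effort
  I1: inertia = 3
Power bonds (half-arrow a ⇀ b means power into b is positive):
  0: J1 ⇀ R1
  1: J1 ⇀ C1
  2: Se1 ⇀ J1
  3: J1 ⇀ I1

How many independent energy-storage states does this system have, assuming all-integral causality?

β2 →J1  (Se1 fixes effort; stroke away)
β1 →J1  (C1: C, integral causality)
β3 →I1  (I1 outputs flow p/I1)
β0 →J1  (common-f at J1 fixed by 3)

2  (C1, I1 all integral)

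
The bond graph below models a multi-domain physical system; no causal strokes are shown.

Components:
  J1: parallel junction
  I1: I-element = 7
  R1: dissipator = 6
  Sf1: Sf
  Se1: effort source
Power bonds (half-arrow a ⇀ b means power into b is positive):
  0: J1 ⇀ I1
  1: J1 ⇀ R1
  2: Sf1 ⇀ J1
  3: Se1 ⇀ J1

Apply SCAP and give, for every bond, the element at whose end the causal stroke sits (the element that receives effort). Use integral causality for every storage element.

bond 0 →I1
bond 1 →R1
bond 2 →Sf1
bond 3 →J1

b2 |Sf1  (source Sf1 imposes f)
b3 |J1  (Se1 fixes effort; stroke away)
b0 |I1  (J1: bond 3 brought effort, rest push out)
b1 |R1  (common-e at J1 fixed by 3)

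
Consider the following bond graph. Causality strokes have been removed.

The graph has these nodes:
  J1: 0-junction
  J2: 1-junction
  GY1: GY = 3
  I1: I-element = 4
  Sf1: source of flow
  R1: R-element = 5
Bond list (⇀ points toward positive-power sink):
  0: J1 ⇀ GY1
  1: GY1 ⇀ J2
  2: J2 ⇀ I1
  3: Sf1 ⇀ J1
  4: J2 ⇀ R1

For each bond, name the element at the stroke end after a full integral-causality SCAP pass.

b0 →J1
b1 →J2
b2 →I1
b3 →Sf1
b4 →J2

β3 →Sf1  (Sf1: flow source, stroke at near end)
β0 →J1  (only one effort-in slot at J1)
β1 →J2  (GY GY1: same side as bond 0)
β2 →I1  (prefer integral on I1)
β4 →J2  (1-jn J2 has f-setter on 2)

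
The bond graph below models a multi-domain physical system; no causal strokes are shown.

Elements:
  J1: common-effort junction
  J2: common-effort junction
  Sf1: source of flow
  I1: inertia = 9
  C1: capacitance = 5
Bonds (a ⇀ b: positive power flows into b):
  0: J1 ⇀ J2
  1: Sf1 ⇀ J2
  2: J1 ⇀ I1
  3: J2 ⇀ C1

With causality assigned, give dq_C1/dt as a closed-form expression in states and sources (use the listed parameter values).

dq_C1/dt = F_Sf1 - p_I1/9

bond 1 |Sf1  (Sf1 fixes flow; stroke at Sf1)
bond 2 |I1  (I1 outputs flow p/I1)
bond 0 |J1  (only one effort-in slot at J1)
bond 3 |J2  (J2 needs exactly one e-in)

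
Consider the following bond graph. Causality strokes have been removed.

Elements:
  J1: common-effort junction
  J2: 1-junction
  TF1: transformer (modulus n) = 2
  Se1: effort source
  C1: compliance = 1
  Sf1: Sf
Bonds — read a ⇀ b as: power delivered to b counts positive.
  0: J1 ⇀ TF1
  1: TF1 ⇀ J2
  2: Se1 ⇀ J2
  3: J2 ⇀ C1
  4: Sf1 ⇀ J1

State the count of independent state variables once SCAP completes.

1  (C1 all integral)

#2 |J2  (Se1: effort source, stroke at far end)
#4 |Sf1  (Sf1 (Sf) sets flow on bond)
#0 |J1  (J1 needs exactly one e-in)
#1 |TF1  (TF1 one-in-one-out from 0)
#3 |J2  (common-f at J2 fixed by 1)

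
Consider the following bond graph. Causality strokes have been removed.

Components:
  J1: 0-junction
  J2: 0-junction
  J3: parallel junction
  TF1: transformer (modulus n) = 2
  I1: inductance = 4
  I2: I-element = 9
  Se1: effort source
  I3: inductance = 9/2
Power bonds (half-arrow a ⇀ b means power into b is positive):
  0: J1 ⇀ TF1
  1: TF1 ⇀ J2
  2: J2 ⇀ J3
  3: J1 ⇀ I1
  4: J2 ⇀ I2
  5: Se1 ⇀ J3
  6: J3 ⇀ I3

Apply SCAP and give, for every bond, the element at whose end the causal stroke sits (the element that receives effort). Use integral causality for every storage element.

#0 stroke at J1
#1 stroke at TF1
#2 stroke at J2
#3 stroke at I1
#4 stroke at I2
#5 stroke at J3
#6 stroke at I3

β5 stroke→J3  (Se1 (Se) sets effort on bond)
β2 stroke→J2  (common-e at J3 fixed by 5)
β6 stroke→I3  (J3: bond 5 brought effort, rest push out)
β1 stroke→TF1  (common-e at J2 fixed by 2)
β4 stroke→I2  (0-jn J2 has e-setter on 2)
β0 stroke→J1  (through TF1, causality passes straight; one stroke at TF1)
β3 stroke→I1  (J1 effort already set via bond 0)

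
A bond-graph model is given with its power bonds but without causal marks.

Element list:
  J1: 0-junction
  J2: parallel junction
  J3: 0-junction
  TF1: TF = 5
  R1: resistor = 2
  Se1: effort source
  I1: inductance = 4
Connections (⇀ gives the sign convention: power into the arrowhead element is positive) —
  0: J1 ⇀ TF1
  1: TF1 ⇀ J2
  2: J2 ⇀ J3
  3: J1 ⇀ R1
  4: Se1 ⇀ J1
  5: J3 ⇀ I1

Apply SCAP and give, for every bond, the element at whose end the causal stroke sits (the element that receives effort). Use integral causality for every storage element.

b4 |J1  (Se1: effort source, stroke at far end)
b0 |TF1  (J1: bond 4 brought effort, rest push out)
b3 |R1  (J1: bond 4 brought effort, rest push out)
b1 |J2  (through TF1, causality passes straight; one stroke at TF1)
b2 |J3  (J2 effort already set via bond 1)
b5 |I1  (J3 effort already set via bond 2)

bond 0 |TF1
bond 1 |J2
bond 2 |J3
bond 3 |R1
bond 4 |J1
bond 5 |I1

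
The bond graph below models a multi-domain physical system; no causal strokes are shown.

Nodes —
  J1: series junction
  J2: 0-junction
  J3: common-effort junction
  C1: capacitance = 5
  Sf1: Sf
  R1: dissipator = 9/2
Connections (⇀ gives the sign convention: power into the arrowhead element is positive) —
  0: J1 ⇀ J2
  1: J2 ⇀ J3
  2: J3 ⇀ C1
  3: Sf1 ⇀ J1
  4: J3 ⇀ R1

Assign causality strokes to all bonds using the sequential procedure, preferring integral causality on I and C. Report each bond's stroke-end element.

bond 3 →Sf1  (Sf1 (Sf) sets flow on bond)
bond 0 →J1  (J1 flow already set via bond 3)
bond 1 →J2  (J2: last free bond brings effort in)
bond 2 →J3  (C1 integral (e out))
bond 4 →R1  (0-jn J3 has e-setter on 2)

#0 stroke at J1
#1 stroke at J2
#2 stroke at J3
#3 stroke at Sf1
#4 stroke at R1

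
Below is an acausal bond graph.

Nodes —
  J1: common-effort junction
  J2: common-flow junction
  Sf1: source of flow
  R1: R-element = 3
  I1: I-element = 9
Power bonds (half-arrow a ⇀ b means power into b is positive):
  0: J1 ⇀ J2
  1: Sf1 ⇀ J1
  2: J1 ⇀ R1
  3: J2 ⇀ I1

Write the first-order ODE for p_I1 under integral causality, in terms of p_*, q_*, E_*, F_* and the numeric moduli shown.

b1 stroke→Sf1  (Sf1 (Sf) sets flow on bond)
b3 stroke→I1  (I1 integral (f out))
b0 stroke→J2  (J2 flow already set via bond 3)
b2 stroke→J1  (J1 needs exactly one e-in)

dp_I1/dt = 3*F_Sf1 - p_I1/3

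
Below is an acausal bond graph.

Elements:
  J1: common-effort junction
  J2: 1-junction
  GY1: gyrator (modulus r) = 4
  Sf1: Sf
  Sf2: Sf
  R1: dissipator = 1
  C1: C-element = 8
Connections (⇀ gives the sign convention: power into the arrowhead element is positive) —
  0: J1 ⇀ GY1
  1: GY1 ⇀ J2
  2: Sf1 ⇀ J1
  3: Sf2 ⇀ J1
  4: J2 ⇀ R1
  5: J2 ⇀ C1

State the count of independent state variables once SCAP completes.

#2 stroke at Sf1  (Sf1: flow source, stroke at near end)
#3 stroke at Sf2  (Sf2: flow source, stroke at near end)
#0 stroke at J1  (only one effort-in slot at J1)
#1 stroke at J2  (through GY1, causality inverts; strokes same side of GY1)
#5 stroke at J2  (C1 outputs effort q/C1)
#4 stroke at R1  (J2: last free bond brings flow in)

1  (C1 all integral)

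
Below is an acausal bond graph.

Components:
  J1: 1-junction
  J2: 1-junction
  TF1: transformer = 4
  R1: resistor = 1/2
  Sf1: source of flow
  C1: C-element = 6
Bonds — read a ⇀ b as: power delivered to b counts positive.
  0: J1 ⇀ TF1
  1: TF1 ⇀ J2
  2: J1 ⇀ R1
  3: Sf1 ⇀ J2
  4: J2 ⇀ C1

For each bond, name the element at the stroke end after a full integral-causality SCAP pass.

bond 3 stroke at Sf1  (source Sf1 imposes f)
bond 1 stroke at J2  (J2: bond 3 brought flow, rest push out)
bond 4 stroke at J2  (J2: bond 3 brought flow, rest push out)
bond 0 stroke at TF1  (TF1: transformer flips bond 1)
bond 2 stroke at J1  (1-jn J1 has f-setter on 0)

bond 0 |TF1
bond 1 |J2
bond 2 |J1
bond 3 |Sf1
bond 4 |J2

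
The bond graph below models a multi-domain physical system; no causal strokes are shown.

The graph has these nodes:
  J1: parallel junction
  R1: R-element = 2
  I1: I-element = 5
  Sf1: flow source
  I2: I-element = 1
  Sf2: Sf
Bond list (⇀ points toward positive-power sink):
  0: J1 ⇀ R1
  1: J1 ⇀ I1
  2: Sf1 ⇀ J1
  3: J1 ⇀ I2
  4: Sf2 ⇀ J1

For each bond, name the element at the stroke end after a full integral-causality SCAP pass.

#2 →Sf1  (Sf1 (Sf) sets flow on bond)
#4 →Sf2  (Sf2 fixes flow; stroke at Sf2)
#1 →I1  (I1 integral (f out))
#3 →I2  (I2 integral (f out))
#0 →J1  (only one effort-in slot at J1)

b0 stroke→J1
b1 stroke→I1
b2 stroke→Sf1
b3 stroke→I2
b4 stroke→Sf2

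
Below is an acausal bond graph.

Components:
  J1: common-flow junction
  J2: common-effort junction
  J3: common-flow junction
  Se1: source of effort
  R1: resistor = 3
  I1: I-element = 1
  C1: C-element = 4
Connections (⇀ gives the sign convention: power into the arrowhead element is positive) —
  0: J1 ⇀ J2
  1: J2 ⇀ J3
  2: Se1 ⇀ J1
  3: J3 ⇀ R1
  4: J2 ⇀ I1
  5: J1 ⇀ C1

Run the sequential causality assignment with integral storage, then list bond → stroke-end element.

β2 stroke→J1  (Se1: effort source, stroke at far end)
β4 stroke→I1  (prefer integral on I1)
β5 stroke→J1  (C1: C, integral causality)
β0 stroke→J2  (only one flow-in slot at J1)
β1 stroke→J3  (0-jn J2 has e-setter on 0)
β3 stroke→R1  (closing 1-jn rule on J3)

#0 |J2
#1 |J3
#2 |J1
#3 |R1
#4 |I1
#5 |J1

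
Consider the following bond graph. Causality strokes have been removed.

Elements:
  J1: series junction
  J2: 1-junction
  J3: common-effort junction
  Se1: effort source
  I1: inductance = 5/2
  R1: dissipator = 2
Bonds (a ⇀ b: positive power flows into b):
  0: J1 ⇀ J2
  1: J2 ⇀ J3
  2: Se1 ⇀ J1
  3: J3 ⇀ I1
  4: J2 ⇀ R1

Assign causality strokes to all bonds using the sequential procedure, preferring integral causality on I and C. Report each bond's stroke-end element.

#0 |J2
#1 |J3
#2 |J1
#3 |I1
#4 |J2

bond 2 |J1  (Se1 fixes effort; stroke away)
bond 0 |J2  (closing 1-jn rule on J1)
bond 3 |I1  (I1: I, integral causality)
bond 1 |J3  (J3 needs exactly one e-in)
bond 4 |J2  (J2: bond 1 brought flow, rest push out)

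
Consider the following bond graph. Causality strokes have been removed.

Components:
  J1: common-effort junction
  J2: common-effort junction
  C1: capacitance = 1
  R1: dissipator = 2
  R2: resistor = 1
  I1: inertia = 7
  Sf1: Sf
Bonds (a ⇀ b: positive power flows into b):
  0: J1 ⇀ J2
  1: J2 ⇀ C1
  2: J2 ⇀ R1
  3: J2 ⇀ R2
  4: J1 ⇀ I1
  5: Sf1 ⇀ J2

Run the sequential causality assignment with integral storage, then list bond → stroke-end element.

#0 →J1
#1 →J2
#2 →R1
#3 →R2
#4 →I1
#5 →Sf1

bond 5 |Sf1  (source Sf1 imposes f)
bond 1 |J2  (C1 outputs effort q/C1)
bond 0 |J1  (J2: bond 1 brought effort, rest push out)
bond 2 |R1  (J2: bond 1 brought effort, rest push out)
bond 3 |R2  (common-e at J2 fixed by 1)
bond 4 |I1  (J1 effort already set via bond 0)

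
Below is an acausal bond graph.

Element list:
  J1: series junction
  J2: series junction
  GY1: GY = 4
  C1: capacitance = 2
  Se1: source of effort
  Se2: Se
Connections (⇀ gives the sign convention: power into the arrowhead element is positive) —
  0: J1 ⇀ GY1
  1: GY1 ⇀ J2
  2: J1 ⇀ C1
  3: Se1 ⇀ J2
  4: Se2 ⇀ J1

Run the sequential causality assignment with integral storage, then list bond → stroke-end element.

bond 0 stroke→GY1
bond 1 stroke→GY1
bond 2 stroke→J1
bond 3 stroke→J2
bond 4 stroke→J1

bond 3 stroke at J2  (source Se1 imposes e)
bond 4 stroke at J1  (Se2: effort source, stroke at far end)
bond 1 stroke at GY1  (J2: last free bond brings flow in)
bond 0 stroke at GY1  (GY1 both-in/both-out from 1)
bond 2 stroke at J1  (J1: bond 0 brought flow, rest push out)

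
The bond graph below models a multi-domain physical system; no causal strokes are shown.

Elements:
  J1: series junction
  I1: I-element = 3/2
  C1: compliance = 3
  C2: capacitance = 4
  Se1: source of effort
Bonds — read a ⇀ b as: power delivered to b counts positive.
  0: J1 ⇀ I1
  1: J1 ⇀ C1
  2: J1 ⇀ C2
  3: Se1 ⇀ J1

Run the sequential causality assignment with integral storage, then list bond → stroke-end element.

bond 3 |J1  (Se1 fixes effort; stroke away)
bond 0 |I1  (prefer integral on I1)
bond 1 |J1  (J1: bond 0 brought flow, rest push out)
bond 2 |J1  (common-f at J1 fixed by 0)

b0 stroke→I1
b1 stroke→J1
b2 stroke→J1
b3 stroke→J1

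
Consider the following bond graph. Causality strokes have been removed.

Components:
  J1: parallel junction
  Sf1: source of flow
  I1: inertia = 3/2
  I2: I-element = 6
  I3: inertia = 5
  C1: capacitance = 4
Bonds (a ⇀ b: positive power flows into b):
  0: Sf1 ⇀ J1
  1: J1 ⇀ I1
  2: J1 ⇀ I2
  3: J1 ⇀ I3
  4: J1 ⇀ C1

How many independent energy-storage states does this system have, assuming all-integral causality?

4  (C1, I1, I2, I3 all integral)

β0 |Sf1  (source Sf1 imposes f)
β1 |I1  (I1 outputs flow p/I1)
β2 |I2  (I2 outputs flow p/I2)
β3 |I3  (I3: I, integral causality)
β4 |J1  (closing 0-jn rule on J1)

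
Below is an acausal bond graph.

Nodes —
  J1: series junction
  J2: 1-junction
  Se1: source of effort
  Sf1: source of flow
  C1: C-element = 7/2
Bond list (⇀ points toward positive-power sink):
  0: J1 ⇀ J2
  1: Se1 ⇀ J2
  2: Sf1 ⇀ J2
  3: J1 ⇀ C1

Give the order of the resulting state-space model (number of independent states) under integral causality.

β1 stroke→J2  (Se1: effort source, stroke at far end)
β2 stroke→Sf1  (Sf1 (Sf) sets flow on bond)
β0 stroke→J2  (J2 flow already set via bond 2)
β3 stroke→J1  (J1 flow already set via bond 0)

1  (C1 all integral)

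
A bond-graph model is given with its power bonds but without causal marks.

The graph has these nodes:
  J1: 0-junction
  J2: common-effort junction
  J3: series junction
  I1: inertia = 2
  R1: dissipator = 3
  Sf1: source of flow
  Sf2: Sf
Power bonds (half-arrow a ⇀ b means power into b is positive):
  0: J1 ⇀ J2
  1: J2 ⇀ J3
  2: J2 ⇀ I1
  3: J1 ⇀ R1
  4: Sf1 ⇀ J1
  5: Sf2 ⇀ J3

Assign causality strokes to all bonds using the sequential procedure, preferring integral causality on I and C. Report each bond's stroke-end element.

β0 stroke at J2
β1 stroke at J3
β2 stroke at I1
β3 stroke at J1
β4 stroke at Sf1
β5 stroke at Sf2

bond 4 →Sf1  (Sf1 (Sf) sets flow on bond)
bond 5 →Sf2  (Sf2 fixes flow; stroke at Sf2)
bond 1 →J3  (J3 flow already set via bond 5)
bond 2 →I1  (I1 integral (f out))
bond 0 →J2  (J2 needs exactly one e-in)
bond 3 →J1  (closing 0-jn rule on J1)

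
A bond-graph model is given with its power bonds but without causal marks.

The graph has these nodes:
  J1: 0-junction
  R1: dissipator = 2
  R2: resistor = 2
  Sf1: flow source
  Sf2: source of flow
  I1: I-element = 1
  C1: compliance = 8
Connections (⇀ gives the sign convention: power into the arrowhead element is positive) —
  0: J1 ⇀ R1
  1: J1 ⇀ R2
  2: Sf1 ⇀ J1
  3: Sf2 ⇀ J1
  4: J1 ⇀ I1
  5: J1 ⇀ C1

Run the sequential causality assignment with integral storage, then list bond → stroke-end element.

b2 |Sf1  (Sf1 (Sf) sets flow on bond)
b3 |Sf2  (Sf2 fixes flow; stroke at Sf2)
b4 |I1  (prefer integral on I1)
b5 |J1  (prefer integral on C1)
b0 |R1  (J1 effort already set via bond 5)
b1 |R2  (0-jn J1 has e-setter on 5)

#0 stroke→R1
#1 stroke→R2
#2 stroke→Sf1
#3 stroke→Sf2
#4 stroke→I1
#5 stroke→J1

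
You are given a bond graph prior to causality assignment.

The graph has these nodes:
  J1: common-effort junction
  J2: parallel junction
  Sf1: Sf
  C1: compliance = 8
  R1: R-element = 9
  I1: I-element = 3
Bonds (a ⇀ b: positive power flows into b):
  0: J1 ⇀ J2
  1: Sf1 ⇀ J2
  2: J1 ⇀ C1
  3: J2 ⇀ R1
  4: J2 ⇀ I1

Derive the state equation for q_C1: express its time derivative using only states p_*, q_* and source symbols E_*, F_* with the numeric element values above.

#1 stroke at Sf1  (Sf1 fixes flow; stroke at Sf1)
#2 stroke at J1  (C1 outputs effort q/C1)
#0 stroke at J2  (common-e at J1 fixed by 2)
#3 stroke at R1  (0-jn J2 has e-setter on 0)
#4 stroke at I1  (common-e at J2 fixed by 0)

dq_C1/dt = F_Sf1 - p_I1/3 - q_C1/72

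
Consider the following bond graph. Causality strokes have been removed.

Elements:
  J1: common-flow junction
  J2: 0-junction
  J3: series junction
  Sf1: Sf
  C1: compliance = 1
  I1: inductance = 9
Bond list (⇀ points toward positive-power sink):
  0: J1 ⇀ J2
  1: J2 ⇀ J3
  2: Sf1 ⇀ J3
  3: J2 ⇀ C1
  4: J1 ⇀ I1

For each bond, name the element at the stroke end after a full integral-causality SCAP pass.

#0 |J1
#1 |J3
#2 |Sf1
#3 |J2
#4 |I1

β2 →Sf1  (Sf1 (Sf) sets flow on bond)
β1 →J3  (J3: bond 2 brought flow, rest push out)
β3 →J2  (prefer integral on C1)
β0 →J1  (J2 effort already set via bond 3)
β4 →I1  (closing 1-jn rule on J1)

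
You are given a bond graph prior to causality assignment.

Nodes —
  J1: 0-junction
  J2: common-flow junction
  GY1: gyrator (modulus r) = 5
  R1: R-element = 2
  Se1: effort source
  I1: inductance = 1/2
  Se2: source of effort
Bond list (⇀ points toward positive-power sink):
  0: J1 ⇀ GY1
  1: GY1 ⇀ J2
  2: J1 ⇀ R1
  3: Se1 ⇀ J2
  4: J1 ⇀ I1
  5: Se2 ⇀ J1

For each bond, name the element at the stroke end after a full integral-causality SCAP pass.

β3 →J2  (Se1: effort source, stroke at far end)
β5 →J1  (Se2 fixes effort; stroke away)
β0 →GY1  (0-jn J1 has e-setter on 5)
β2 →R1  (0-jn J1 has e-setter on 5)
β4 →I1  (J1: bond 5 brought effort, rest push out)
β1 →GY1  (closing 1-jn rule on J2)

#0 stroke at GY1
#1 stroke at GY1
#2 stroke at R1
#3 stroke at J2
#4 stroke at I1
#5 stroke at J1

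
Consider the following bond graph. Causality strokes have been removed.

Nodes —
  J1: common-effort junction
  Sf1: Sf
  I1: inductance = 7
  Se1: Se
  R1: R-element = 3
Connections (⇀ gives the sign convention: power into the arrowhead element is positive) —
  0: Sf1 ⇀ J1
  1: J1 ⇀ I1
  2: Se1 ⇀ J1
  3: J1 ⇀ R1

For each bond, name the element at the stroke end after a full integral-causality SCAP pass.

#0 |Sf1  (Sf1 (Sf) sets flow on bond)
#2 |J1  (Se1: effort source, stroke at far end)
#1 |I1  (0-jn J1 has e-setter on 2)
#3 |R1  (J1: bond 2 brought effort, rest push out)

#0 |Sf1
#1 |I1
#2 |J1
#3 |R1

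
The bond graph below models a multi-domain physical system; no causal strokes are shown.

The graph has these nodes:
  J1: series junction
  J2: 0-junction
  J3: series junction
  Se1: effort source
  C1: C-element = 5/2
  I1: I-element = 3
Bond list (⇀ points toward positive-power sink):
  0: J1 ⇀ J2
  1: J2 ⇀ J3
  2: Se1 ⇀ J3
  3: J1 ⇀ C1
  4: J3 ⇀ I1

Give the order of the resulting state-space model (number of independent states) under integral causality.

bond 2 stroke at J3  (Se1 (Se) sets effort on bond)
bond 3 stroke at J1  (C1: C, integral causality)
bond 0 stroke at J2  (J1 needs exactly one f-in)
bond 1 stroke at J3  (J2 effort already set via bond 0)
bond 4 stroke at I1  (only one flow-in slot at J3)

2  (C1, I1 all integral)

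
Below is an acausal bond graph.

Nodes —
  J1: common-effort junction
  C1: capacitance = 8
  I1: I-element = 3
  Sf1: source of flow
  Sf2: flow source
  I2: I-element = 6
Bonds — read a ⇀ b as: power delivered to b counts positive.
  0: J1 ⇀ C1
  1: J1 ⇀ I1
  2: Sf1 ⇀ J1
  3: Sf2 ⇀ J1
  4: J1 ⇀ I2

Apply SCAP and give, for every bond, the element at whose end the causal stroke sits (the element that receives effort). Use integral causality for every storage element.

#2 stroke at Sf1  (Sf1: flow source, stroke at near end)
#3 stroke at Sf2  (source Sf2 imposes f)
#0 stroke at J1  (prefer integral on C1)
#1 stroke at I1  (J1: bond 0 brought effort, rest push out)
#4 stroke at I2  (J1 effort already set via bond 0)

b0 →J1
b1 →I1
b2 →Sf1
b3 →Sf2
b4 →I2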